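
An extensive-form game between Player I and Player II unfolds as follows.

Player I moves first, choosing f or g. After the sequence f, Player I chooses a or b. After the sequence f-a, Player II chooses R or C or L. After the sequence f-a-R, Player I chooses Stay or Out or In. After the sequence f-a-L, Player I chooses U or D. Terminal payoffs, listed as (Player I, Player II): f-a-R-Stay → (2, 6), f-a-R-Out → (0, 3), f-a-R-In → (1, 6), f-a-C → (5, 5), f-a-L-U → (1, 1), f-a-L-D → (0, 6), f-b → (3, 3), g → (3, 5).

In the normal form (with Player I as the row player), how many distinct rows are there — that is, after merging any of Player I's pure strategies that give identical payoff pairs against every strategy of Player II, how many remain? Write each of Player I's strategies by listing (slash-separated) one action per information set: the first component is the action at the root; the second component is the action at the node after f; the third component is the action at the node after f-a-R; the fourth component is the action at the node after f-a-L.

8

Player I has 24 pure strategies: f/a/Stay/U, f/a/Stay/D, f/a/Out/U, f/a/Out/D, f/a/In/U, f/a/In/D, f/b/Stay/U, f/b/Stay/D, f/b/Out/U, f/b/Out/D, f/b/In/U, f/b/In/D, g/a/Stay/U, g/a/Stay/D, g/a/Out/U, g/a/Out/D, g/a/In/U, g/a/In/D, g/b/Stay/U, g/b/Stay/D, g/b/Out/U, g/b/Out/D, g/b/In/U, g/b/In/D. Columns: R, C, L.
{f/a/Stay/U} → row (2,6) (5,5) (1,1)
{f/a/Stay/D} → row (2,6) (5,5) (0,6)
{f/a/Out/U} → row (0,3) (5,5) (1,1)
{f/a/Out/D} → row (0,3) (5,5) (0,6)
{f/a/In/U} → row (1,6) (5,5) (1,1)
{f/a/In/D} → row (1,6) (5,5) (0,6)
{f/b/Stay/U, f/b/Stay/D, f/b/Out/U, f/b/Out/D, f/b/In/U, f/b/In/D} → row (3,3) (3,3) (3,3)
{g/a/Stay/U, g/a/Stay/D, g/a/Out/U, g/a/Out/D, g/a/In/U, g/a/In/D, g/b/Stay/U, g/b/Stay/D, g/b/Out/U, g/b/Out/D, g/b/In/U, g/b/In/D} → row (3,5) (3,5) (3,5)
That's 8 distinct rows out of 24 strategies.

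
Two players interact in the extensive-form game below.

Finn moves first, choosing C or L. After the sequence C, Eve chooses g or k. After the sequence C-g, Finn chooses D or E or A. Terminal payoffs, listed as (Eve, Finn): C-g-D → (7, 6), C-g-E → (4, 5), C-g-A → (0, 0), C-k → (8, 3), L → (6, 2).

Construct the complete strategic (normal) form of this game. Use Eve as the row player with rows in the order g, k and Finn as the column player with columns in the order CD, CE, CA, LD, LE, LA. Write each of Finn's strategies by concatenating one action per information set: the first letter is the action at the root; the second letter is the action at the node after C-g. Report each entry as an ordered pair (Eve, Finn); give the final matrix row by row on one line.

g: (7,6) (4,5) (0,0) (6,2) (6,2) (6,2) | k: (8,3) (8,3) (8,3) (6,2) (6,2) (6,2)

           CD       CE       CA       LD       LE       LA
   g    (7,6)    (4,5)    (0,0)    (6,2)    (6,2)    (6,2)
   k    (8,3)    (8,3)    (8,3)    (6,2)    (6,2)    (6,2)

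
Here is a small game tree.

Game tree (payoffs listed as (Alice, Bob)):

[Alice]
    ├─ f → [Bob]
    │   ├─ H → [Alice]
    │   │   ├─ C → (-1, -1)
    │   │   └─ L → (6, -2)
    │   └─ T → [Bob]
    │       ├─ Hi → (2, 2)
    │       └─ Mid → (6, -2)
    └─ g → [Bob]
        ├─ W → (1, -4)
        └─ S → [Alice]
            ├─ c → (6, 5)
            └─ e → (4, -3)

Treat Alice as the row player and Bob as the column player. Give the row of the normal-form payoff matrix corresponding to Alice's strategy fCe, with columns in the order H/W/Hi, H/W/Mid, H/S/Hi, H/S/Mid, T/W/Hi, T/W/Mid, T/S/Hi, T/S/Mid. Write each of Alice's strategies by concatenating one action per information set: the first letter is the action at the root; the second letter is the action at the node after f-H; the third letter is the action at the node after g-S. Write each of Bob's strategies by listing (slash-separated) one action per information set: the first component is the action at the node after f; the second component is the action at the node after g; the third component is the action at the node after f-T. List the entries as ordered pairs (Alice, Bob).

(-1,-1) (-1,-1) (-1,-1) (-1,-1) (2,2) (6,-2) (2,2) (6,-2)

vs H/W/Hi: Alice plays f → Bob plays H at [f] → Alice plays C at [f-H] → (-1, -1)
vs H/W/Mid: Alice plays f → Bob plays H at [f] → Alice plays C at [f-H] → (-1, -1)
vs H/S/Hi: Alice plays f → Bob plays H at [f] → Alice plays C at [f-H] → (-1, -1)
vs H/S/Mid: Alice plays f → Bob plays H at [f] → Alice plays C at [f-H] → (-1, -1)
vs T/W/Hi: Alice plays f → Bob plays T at [f] → Bob plays Hi at [f-T] → (2, 2)
vs T/W/Mid: Alice plays f → Bob plays T at [f] → Bob plays Mid at [f-T] → (6, -2)
vs T/S/Hi: Alice plays f → Bob plays T at [f] → Bob plays Hi at [f-T] → (2, 2)
vs T/S/Mid: Alice plays f → Bob plays T at [f] → Bob plays Mid at [f-T] → (6, -2)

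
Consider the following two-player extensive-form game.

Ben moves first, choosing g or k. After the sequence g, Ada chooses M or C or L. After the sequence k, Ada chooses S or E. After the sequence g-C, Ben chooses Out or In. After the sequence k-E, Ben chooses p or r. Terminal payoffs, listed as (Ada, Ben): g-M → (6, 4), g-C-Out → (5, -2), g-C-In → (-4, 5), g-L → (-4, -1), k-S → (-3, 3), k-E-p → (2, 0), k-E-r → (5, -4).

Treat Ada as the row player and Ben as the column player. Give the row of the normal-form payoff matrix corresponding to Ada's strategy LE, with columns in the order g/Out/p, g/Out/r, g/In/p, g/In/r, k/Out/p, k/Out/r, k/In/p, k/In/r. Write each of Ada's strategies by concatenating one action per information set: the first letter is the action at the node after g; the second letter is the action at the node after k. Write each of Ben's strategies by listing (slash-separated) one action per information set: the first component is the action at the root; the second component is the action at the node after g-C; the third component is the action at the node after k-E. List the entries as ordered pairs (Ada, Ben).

(-4,-1) (-4,-1) (-4,-1) (-4,-1) (2,0) (5,-4) (2,0) (5,-4)

vs g/Out/p: Ben plays g → Ada plays L at [g] → (-4, -1)
vs g/Out/r: Ben plays g → Ada plays L at [g] → (-4, -1)
vs g/In/p: Ben plays g → Ada plays L at [g] → (-4, -1)
vs g/In/r: Ben plays g → Ada plays L at [g] → (-4, -1)
vs k/Out/p: Ben plays k → Ada plays E at [k] → Ben plays p at [k-E] → (2, 0)
vs k/Out/r: Ben plays k → Ada plays E at [k] → Ben plays r at [k-E] → (5, -4)
vs k/In/p: Ben plays k → Ada plays E at [k] → Ben plays p at [k-E] → (2, 0)
vs k/In/r: Ben plays k → Ada plays E at [k] → Ben plays r at [k-E] → (5, -4)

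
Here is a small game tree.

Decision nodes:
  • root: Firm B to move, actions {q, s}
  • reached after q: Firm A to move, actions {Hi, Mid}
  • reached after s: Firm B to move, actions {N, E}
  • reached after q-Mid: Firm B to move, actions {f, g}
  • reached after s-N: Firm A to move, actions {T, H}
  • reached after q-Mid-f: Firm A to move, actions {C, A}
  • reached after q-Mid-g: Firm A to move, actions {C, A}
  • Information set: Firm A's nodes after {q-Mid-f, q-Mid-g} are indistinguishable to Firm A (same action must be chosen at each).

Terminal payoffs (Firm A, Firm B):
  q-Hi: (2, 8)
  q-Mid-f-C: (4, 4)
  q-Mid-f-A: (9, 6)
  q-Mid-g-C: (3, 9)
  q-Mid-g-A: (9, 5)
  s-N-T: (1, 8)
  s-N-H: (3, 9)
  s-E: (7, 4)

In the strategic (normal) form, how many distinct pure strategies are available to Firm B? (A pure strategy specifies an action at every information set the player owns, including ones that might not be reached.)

8

Firm B owns the root with actions {q, s} — two choices.
Firm B owns the node after s with actions {N, E} — two choices.
Firm B owns the node after q-Mid with actions {f, g} — two choices.
A pure strategy fixes one action at each information set independently, so the count is the product 2 × 2 × 2 = 8.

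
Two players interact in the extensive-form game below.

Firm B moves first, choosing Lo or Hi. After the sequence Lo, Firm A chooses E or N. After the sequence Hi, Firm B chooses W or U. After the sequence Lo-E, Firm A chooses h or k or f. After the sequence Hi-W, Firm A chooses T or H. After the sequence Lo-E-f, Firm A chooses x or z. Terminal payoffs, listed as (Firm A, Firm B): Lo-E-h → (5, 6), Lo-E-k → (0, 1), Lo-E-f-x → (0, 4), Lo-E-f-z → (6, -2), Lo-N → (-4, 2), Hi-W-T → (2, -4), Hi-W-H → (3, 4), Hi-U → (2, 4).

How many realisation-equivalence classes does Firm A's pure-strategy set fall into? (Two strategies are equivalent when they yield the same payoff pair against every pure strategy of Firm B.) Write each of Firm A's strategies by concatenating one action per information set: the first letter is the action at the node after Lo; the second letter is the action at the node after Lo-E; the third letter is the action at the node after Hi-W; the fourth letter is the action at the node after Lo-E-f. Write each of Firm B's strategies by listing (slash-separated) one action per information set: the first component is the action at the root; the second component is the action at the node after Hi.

10

Firm A has 24 pure strategies: EhTx, EhTz, EhHx, EhHz, EkTx, EkTz, EkHx, EkHz, EfTx, EfTz, EfHx, EfHz, NhTx, NhTz, NhHx, NhHz, NkTx, NkTz, NkHx, NkHz, NfTx, NfTz, NfHx, NfHz. Columns: Lo/W, Lo/U, Hi/W, Hi/U.
{EhTx, EhTz} → row (5,6) (5,6) (2,-4) (2,4)
{EhHx, EhHz} → row (5,6) (5,6) (3,4) (2,4)
{EkTx, EkTz} → row (0,1) (0,1) (2,-4) (2,4)
{EkHx, EkHz} → row (0,1) (0,1) (3,4) (2,4)
{EfTx} → row (0,4) (0,4) (2,-4) (2,4)
{EfTz} → row (6,-2) (6,-2) (2,-4) (2,4)
{EfHx} → row (0,4) (0,4) (3,4) (2,4)
{EfHz} → row (6,-2) (6,-2) (3,4) (2,4)
{NhTx, NhTz, NkTx, NkTz, NfTx, NfTz} → row (-4,2) (-4,2) (2,-4) (2,4)
{NhHx, NhHz, NkHx, NkHz, NfHx, NfHz} → row (-4,2) (-4,2) (3,4) (2,4)
That's 10 distinct rows out of 24 strategies.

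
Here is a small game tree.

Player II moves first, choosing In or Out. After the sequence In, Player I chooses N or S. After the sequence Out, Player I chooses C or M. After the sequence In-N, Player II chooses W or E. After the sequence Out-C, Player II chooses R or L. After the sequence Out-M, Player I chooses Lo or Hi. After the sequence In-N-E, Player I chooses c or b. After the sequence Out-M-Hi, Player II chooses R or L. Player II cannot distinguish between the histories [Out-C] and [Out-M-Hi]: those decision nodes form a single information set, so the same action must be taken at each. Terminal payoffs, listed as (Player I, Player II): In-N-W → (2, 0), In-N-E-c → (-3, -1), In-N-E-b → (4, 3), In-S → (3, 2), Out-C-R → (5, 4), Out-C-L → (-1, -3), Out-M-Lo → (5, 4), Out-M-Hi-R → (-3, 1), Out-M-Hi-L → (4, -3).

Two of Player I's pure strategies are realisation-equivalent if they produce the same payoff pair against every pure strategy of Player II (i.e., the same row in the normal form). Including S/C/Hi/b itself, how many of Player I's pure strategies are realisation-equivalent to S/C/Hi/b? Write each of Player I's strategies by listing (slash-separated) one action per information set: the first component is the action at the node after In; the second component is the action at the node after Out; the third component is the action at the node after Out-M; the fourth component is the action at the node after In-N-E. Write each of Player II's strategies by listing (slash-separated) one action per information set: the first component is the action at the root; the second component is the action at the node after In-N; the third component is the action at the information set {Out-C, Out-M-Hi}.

Row for S/C/Hi/b (columns In/W/R, In/W/L, In/E/R, In/E/L, Out/W/R, Out/W/L, Out/E/R, Out/E/L): (3,2) (3,2) (3,2) (3,2) (5,4) (-1,-3) (5,4) (-1,-3).
Under S/C/Hi/b, Player I's choice at the node after Out-M and at the node after In-N-E can never be reached regardless of what Player II does, so varying those choices leaves every outcome unchanged.
Holding the reachable choices fixed and varying the unreachable ones freely already gives 2 × 2 = 4 equivalent strategies.
No other strategy reproduces this row, so those 4 are the full class: S/C/Lo/c, S/C/Lo/b, S/C/Hi/c, S/C/Hi/b.

4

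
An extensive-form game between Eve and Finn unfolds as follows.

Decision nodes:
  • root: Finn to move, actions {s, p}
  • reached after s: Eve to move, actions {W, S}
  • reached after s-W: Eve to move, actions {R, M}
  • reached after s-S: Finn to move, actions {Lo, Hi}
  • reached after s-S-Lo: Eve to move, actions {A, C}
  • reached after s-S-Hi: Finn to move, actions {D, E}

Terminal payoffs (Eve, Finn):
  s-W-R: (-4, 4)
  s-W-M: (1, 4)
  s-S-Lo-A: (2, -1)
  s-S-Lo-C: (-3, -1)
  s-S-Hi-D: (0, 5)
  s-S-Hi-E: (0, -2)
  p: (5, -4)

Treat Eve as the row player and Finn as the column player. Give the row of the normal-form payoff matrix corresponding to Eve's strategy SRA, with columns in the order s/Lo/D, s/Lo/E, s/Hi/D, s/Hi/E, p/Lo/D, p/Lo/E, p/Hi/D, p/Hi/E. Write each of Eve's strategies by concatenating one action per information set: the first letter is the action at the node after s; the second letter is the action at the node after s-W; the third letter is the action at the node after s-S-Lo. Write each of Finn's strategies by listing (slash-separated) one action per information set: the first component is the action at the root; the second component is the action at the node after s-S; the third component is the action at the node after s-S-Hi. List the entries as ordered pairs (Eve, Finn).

vs s/Lo/D: Finn plays s → Eve plays S at [s] → Finn plays Lo at [s-S] → Eve plays A at [s-S-Lo] → (2, -1)
vs s/Lo/E: Finn plays s → Eve plays S at [s] → Finn plays Lo at [s-S] → Eve plays A at [s-S-Lo] → (2, -1)
vs s/Hi/D: Finn plays s → Eve plays S at [s] → Finn plays Hi at [s-S] → Finn plays D at [s-S-Hi] → (0, 5)
vs s/Hi/E: Finn plays s → Eve plays S at [s] → Finn plays Hi at [s-S] → Finn plays E at [s-S-Hi] → (0, -2)
vs p/Lo/D: Finn plays p → (5, -4)
vs p/Lo/E: Finn plays p → (5, -4)
vs p/Hi/D: Finn plays p → (5, -4)
vs p/Hi/E: Finn plays p → (5, -4)

(2,-1) (2,-1) (0,5) (0,-2) (5,-4) (5,-4) (5,-4) (5,-4)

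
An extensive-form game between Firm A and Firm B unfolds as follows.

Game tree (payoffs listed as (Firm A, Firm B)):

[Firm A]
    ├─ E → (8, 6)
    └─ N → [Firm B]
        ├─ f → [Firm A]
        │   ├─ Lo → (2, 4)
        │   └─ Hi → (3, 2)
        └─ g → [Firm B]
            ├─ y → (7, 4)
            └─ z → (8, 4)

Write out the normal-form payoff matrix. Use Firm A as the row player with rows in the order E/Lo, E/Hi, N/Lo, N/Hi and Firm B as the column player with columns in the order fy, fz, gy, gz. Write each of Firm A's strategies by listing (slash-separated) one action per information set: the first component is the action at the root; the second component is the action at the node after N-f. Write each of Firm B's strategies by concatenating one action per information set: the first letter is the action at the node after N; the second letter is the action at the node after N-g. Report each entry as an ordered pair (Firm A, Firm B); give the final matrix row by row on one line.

E/Lo: (8,6) (8,6) (8,6) (8,6) | E/Hi: (8,6) (8,6) (8,6) (8,6) | N/Lo: (2,4) (2,4) (7,4) (8,4) | N/Hi: (3,2) (3,2) (7,4) (8,4)

Row E/Lo: fy→(8,6), fz→(8,6), gy→(8,6), gz→(8,6)
Row E/Hi: fy→(8,6), fz→(8,6), gy→(8,6), gz→(8,6)
Row N/Lo: fy→(2,4), fz→(2,4), gy→(7,4), gz→(8,4)
Row N/Hi: fy→(3,2), fz→(3,2), gy→(7,4), gz→(8,4)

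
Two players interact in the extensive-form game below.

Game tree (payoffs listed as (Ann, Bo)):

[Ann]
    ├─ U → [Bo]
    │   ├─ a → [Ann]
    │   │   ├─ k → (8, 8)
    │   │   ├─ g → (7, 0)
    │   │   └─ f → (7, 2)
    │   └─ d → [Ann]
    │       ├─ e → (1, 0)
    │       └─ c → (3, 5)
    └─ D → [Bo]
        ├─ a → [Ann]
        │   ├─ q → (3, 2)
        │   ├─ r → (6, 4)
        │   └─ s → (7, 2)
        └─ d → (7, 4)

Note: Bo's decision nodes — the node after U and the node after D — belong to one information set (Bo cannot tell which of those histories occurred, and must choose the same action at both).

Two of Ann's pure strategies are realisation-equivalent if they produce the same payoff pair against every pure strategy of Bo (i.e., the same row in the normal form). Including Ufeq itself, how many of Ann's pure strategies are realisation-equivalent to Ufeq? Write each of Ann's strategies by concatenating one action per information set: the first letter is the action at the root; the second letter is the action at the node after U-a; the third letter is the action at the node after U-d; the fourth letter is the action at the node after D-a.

Row for Ufeq (columns a, d): (7,2) (1,0).
Under Ufeq, Ann's choice at the node after D-a can never be reached regardless of what Bo does, so varying those choices leaves every outcome unchanged.
Holding the reachable choices fixed and varying the unreachable one freely already gives 3 equivalent strategies.
No other strategy reproduces this row, so those 3 are the full class: Ufeq, Ufer, Ufes.

3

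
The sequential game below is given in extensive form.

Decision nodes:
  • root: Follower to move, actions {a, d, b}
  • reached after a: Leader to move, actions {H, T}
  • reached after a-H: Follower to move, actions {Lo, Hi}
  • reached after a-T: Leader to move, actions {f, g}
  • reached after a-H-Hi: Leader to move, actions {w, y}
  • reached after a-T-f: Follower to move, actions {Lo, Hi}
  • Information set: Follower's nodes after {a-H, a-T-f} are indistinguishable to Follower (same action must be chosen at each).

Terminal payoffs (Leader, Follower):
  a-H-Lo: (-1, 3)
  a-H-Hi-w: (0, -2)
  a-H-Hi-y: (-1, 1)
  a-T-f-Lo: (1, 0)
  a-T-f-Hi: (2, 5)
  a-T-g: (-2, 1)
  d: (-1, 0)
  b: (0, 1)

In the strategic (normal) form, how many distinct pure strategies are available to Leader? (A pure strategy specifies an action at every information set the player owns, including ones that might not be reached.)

8

Leader owns the node after a with actions {H, T} — two choices.
Leader owns the node after a-T with actions {f, g} — two choices.
Leader owns the node after a-H-Hi with actions {w, y} — two choices.
A pure strategy fixes one action at each information set independently, so the count is the product 2 × 2 × 2 = 8.
(For reference, Follower has 6 pure strategies, giving a 8×6 normal-form matrix.)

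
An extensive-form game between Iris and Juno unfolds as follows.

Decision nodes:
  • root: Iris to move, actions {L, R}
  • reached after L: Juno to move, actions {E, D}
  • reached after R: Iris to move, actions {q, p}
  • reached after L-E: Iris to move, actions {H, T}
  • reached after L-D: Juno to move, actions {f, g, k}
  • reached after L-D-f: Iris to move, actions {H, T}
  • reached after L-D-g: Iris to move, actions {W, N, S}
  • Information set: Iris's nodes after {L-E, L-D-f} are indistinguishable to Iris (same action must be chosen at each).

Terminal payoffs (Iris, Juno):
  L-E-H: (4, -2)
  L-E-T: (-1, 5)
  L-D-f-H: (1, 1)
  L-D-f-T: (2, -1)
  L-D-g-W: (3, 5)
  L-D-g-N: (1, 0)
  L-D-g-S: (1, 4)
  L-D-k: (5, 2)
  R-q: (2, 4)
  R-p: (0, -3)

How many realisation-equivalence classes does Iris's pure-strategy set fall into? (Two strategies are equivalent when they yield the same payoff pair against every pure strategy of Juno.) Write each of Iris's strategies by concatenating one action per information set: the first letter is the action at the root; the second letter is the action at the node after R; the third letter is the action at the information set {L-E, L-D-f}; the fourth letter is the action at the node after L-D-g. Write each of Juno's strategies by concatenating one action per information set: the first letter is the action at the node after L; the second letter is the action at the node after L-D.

8

Iris has 24 pure strategies: LqHW, LqHN, LqHS, LqTW, LqTN, LqTS, LpHW, LpHN, LpHS, LpTW, LpTN, LpTS, RqHW, RqHN, RqHS, RqTW, RqTN, RqTS, RpHW, RpHN, RpHS, RpTW, RpTN, RpTS. Columns: Ef, Eg, Ek, Df, Dg, Dk.
{LqHW, LpHW} → row (4,-2) (4,-2) (4,-2) (1,1) (3,5) (5,2)
{LqHN, LpHN} → row (4,-2) (4,-2) (4,-2) (1,1) (1,0) (5,2)
{LqHS, LpHS} → row (4,-2) (4,-2) (4,-2) (1,1) (1,4) (5,2)
{LqTW, LpTW} → row (-1,5) (-1,5) (-1,5) (2,-1) (3,5) (5,2)
{LqTN, LpTN} → row (-1,5) (-1,5) (-1,5) (2,-1) (1,0) (5,2)
{LqTS, LpTS} → row (-1,5) (-1,5) (-1,5) (2,-1) (1,4) (5,2)
{RqHW, RqHN, RqHS, RqTW, RqTN, RqTS} → row (2,4) (2,4) (2,4) (2,4) (2,4) (2,4)
{RpHW, RpHN, RpHS, RpTW, RpTN, RpTS} → row (0,-3) (0,-3) (0,-3) (0,-3) (0,-3) (0,-3)
That's 8 distinct rows out of 24 strategies.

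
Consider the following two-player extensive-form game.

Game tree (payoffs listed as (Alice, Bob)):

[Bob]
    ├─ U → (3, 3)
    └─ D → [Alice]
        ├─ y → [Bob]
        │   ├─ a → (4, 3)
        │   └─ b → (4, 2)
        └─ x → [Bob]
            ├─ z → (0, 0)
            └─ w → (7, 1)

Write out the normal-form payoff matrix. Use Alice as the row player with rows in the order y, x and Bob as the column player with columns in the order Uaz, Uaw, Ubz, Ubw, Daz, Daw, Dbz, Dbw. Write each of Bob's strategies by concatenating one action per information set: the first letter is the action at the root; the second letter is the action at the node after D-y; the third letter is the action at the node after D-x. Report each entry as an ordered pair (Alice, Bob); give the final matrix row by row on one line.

Row y: Uaz→(3,3), Uaw→(3,3), Ubz→(3,3), Ubw→(3,3), Daz→(4,3), Daw→(4,3), Dbz→(4,2), Dbw→(4,2)
Row x: Uaz→(3,3), Uaw→(3,3), Ubz→(3,3), Ubw→(3,3), Daz→(0,0), Daw→(7,1), Dbz→(0,0), Dbw→(7,1)

y: (3,3) (3,3) (3,3) (3,3) (4,3) (4,3) (4,2) (4,2) | x: (3,3) (3,3) (3,3) (3,3) (0,0) (7,1) (0,0) (7,1)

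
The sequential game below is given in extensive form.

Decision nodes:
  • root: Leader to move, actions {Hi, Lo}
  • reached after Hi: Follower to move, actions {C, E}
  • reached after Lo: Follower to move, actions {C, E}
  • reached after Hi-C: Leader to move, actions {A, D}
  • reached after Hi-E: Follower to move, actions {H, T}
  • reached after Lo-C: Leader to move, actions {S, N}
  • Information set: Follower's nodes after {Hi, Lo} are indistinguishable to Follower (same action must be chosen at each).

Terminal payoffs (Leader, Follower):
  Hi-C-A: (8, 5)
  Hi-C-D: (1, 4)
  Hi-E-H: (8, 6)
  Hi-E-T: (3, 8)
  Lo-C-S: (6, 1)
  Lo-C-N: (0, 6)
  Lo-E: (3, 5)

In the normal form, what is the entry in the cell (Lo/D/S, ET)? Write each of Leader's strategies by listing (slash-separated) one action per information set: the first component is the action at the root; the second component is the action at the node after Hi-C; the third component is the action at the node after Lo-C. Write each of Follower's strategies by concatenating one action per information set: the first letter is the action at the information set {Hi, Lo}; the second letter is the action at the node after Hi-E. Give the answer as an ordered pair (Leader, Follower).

(3, 5)

Trace the play path from the root:
  Leader plays Lo
  Follower plays E at [Lo]
→ terminal payoff (3, 5).
(Leader's choice at the node after Hi-C is never reached on this path, so it doesn't affect the outcome.)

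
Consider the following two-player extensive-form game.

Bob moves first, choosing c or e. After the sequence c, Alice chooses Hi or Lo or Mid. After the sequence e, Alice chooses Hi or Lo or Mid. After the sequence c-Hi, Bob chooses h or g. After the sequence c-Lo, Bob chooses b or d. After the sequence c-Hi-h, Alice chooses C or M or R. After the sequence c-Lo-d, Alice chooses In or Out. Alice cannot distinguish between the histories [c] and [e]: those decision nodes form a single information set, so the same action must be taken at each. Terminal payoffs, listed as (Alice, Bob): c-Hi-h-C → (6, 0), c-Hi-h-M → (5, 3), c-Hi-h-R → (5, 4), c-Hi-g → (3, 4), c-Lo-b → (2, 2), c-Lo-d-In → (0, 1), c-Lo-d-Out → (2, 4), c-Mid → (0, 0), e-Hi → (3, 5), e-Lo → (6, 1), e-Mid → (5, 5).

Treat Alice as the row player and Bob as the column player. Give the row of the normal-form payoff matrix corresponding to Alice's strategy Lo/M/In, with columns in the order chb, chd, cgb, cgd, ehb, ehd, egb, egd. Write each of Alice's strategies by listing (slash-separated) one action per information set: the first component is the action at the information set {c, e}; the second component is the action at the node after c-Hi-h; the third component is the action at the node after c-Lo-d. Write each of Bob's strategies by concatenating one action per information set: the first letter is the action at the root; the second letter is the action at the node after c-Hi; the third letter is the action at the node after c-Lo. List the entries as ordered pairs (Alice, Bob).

(2,2) (0,1) (2,2) (0,1) (6,1) (6,1) (6,1) (6,1)

vs chb: Bob plays c → Alice plays Lo at [c] → Bob plays b at [c-Lo] → (2, 2)
vs chd: Bob plays c → Alice plays Lo at [c] → Bob plays d at [c-Lo] → Alice plays In at [c-Lo-d] → (0, 1)
vs cgb: Bob plays c → Alice plays Lo at [c] → Bob plays b at [c-Lo] → (2, 2)
vs cgd: Bob plays c → Alice plays Lo at [c] → Bob plays d at [c-Lo] → Alice plays In at [c-Lo-d] → (0, 1)
vs ehb: Bob plays e → Alice plays Lo at [e] → (6, 1)
vs ehd: Bob plays e → Alice plays Lo at [e] → (6, 1)
vs egb: Bob plays e → Alice plays Lo at [e] → (6, 1)
vs egd: Bob plays e → Alice plays Lo at [e] → (6, 1)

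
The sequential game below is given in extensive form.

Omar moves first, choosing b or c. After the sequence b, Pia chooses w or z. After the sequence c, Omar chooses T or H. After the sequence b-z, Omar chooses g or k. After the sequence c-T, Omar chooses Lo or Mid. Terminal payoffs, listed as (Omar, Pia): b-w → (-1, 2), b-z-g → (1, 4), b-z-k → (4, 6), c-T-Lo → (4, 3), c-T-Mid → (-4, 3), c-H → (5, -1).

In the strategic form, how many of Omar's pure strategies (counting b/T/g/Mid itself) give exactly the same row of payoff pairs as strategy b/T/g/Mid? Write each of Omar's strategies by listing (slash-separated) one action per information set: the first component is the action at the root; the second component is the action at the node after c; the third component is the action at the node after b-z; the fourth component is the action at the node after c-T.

Row for b/T/g/Mid (columns w, z): (-1,2) (1,4).
Under b/T/g/Mid, Omar's choice at the node after c and at the node after c-T can never be reached regardless of what Pia does, so varying those choices leaves every outcome unchanged.
Holding the reachable choices fixed and varying the unreachable ones freely already gives 2 × 2 = 4 equivalent strategies.
No other strategy reproduces this row, so those 4 are the full class: b/T/g/Lo, b/T/g/Mid, b/H/g/Lo, b/H/g/Mid.

4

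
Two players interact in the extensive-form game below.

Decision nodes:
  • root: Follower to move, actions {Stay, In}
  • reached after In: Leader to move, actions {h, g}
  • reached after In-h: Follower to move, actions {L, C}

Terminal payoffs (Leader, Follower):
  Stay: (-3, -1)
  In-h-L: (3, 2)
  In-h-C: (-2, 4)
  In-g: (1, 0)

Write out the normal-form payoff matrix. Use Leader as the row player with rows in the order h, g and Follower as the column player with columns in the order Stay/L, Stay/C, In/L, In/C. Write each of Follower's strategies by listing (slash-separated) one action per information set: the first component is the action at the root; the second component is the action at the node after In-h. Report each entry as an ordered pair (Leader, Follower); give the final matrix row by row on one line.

Row h: Stay/L→(-3,-1), Stay/C→(-3,-1), In/L→(3,2), In/C→(-2,4)
Row g: Stay/L→(-3,-1), Stay/C→(-3,-1), In/L→(1,0), In/C→(1,0)

h: (-3,-1) (-3,-1) (3,2) (-2,4) | g: (-3,-1) (-3,-1) (1,0) (1,0)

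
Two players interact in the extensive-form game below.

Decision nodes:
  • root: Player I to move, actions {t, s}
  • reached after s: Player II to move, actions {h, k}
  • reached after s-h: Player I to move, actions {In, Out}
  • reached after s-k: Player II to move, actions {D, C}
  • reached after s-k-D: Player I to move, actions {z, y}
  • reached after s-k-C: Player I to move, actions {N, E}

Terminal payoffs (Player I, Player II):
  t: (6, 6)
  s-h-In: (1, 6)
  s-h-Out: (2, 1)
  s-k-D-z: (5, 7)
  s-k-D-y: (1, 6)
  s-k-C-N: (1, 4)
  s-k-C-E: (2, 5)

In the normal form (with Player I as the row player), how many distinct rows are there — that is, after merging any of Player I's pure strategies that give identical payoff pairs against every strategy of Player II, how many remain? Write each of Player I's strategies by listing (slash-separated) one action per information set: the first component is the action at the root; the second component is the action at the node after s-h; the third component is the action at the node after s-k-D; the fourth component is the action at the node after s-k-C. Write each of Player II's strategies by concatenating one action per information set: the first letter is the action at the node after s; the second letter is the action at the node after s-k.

Player I has 16 pure strategies: t/In/z/N, t/In/z/E, t/In/y/N, t/In/y/E, t/Out/z/N, t/Out/z/E, t/Out/y/N, t/Out/y/E, s/In/z/N, s/In/z/E, s/In/y/N, s/In/y/E, s/Out/z/N, s/Out/z/E, s/Out/y/N, s/Out/y/E. Columns: hD, hC, kD, kC.
{t/In/z/N, t/In/z/E, t/In/y/N, t/In/y/E, t/Out/z/N, t/Out/z/E, t/Out/y/N, t/Out/y/E} → row (6,6) (6,6) (6,6) (6,6)
{s/In/z/N} → row (1,6) (1,6) (5,7) (1,4)
{s/In/z/E} → row (1,6) (1,6) (5,7) (2,5)
{s/In/y/N} → row (1,6) (1,6) (1,6) (1,4)
{s/In/y/E} → row (1,6) (1,6) (1,6) (2,5)
{s/Out/z/N} → row (2,1) (2,1) (5,7) (1,4)
{s/Out/z/E} → row (2,1) (2,1) (5,7) (2,5)
{s/Out/y/N} → row (2,1) (2,1) (1,6) (1,4)
{s/Out/y/E} → row (2,1) (2,1) (1,6) (2,5)
That's 9 distinct rows out of 16 strategies.

9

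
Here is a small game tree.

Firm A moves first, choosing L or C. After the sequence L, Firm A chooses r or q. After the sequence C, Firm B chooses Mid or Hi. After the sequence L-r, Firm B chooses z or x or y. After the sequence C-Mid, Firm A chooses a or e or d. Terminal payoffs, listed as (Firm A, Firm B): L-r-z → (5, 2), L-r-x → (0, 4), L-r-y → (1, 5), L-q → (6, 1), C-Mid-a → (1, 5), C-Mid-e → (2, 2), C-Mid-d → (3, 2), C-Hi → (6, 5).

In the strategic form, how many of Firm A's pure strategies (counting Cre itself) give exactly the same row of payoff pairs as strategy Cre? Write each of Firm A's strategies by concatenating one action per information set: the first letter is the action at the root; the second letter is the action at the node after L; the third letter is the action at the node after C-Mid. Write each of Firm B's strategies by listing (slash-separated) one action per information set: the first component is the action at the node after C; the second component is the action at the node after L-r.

Row for Cre (columns Mid/z, Mid/x, Mid/y, Hi/z, Hi/x, Hi/y): (2,2) (2,2) (2,2) (6,5) (6,5) (6,5).
Under Cre, Firm A's choice at the node after L can never be reached regardless of what Firm B does, so varying those choices leaves every outcome unchanged.
Holding the reachable choices fixed and varying the unreachable one freely already gives 2 equivalent strategies.
No other strategy reproduces this row, so those 2 are the full class: Cre, Cqe.

2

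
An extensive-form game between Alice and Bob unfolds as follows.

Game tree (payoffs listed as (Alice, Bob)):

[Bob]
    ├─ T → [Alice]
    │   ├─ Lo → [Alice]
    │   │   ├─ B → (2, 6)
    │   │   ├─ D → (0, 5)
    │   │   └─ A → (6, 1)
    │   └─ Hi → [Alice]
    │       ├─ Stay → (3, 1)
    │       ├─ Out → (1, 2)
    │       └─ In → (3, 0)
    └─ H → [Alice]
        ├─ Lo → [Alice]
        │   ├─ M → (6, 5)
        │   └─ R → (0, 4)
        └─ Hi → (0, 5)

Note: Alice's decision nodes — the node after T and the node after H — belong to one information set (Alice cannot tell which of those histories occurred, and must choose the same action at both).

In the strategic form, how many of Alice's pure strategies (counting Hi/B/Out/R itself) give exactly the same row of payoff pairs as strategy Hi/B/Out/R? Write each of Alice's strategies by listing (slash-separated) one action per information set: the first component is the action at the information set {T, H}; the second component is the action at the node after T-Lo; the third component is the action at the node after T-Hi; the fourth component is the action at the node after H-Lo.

6

Row for Hi/B/Out/R (columns T, H): (1,2) (0,5).
Under Hi/B/Out/R, Alice's choice at the node after T-Lo and at the node after H-Lo can never be reached regardless of what Bob does, so varying those choices leaves every outcome unchanged.
Holding the reachable choices fixed and varying the unreachable ones freely already gives 3 × 2 = 6 equivalent strategies.
No other strategy reproduces this row, so those 6 are the full class: Hi/B/Out/M, Hi/B/Out/R, Hi/D/Out/M, Hi/D/Out/R, Hi/A/Out/M, Hi/A/Out/R.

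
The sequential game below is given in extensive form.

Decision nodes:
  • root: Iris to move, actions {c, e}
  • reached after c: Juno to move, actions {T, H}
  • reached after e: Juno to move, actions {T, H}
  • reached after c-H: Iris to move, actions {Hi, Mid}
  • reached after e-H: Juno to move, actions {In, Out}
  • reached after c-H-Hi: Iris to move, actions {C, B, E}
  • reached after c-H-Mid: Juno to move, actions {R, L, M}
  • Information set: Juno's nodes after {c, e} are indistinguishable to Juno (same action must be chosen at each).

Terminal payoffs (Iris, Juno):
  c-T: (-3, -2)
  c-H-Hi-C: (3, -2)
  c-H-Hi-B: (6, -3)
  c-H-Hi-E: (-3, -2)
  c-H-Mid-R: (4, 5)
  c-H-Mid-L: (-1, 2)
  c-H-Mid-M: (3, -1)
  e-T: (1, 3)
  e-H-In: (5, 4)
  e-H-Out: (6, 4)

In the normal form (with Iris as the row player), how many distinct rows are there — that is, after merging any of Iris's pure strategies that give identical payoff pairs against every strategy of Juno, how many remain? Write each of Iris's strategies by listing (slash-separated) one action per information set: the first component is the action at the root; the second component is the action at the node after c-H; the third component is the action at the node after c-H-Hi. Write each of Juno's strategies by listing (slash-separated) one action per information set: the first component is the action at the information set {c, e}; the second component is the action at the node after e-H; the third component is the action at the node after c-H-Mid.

5

Iris has 12 pure strategies: c/Hi/C, c/Hi/B, c/Hi/E, c/Mid/C, c/Mid/B, c/Mid/E, e/Hi/C, e/Hi/B, e/Hi/E, e/Mid/C, e/Mid/B, e/Mid/E. Columns: T/In/R, T/In/L, T/In/M, T/Out/R, T/Out/L, T/Out/M, H/In/R, H/In/L, H/In/M, H/Out/R, H/Out/L, H/Out/M.
{c/Hi/C} → row (-3,-2) (-3,-2) (-3,-2) (-3,-2) (-3,-2) (-3,-2) (3,-2) (3,-2) (3,-2) (3,-2) (3,-2) (3,-2)
{c/Hi/B} → row (-3,-2) (-3,-2) (-3,-2) (-3,-2) (-3,-2) (-3,-2) (6,-3) (6,-3) (6,-3) (6,-3) (6,-3) (6,-3)
{c/Hi/E} → row (-3,-2) (-3,-2) (-3,-2) (-3,-2) (-3,-2) (-3,-2) (-3,-2) (-3,-2) (-3,-2) (-3,-2) (-3,-2) (-3,-2)
{c/Mid/C, c/Mid/B, c/Mid/E} → row (-3,-2) (-3,-2) (-3,-2) (-3,-2) (-3,-2) (-3,-2) (4,5) (-1,2) (3,-1) (4,5) (-1,2) (3,-1)
{e/Hi/C, e/Hi/B, e/Hi/E, e/Mid/C, e/Mid/B, e/Mid/E} → row (1,3) (1,3) (1,3) (1,3) (1,3) (1,3) (5,4) (5,4) (5,4) (6,4) (6,4) (6,4)
That's 5 distinct rows out of 12 strategies.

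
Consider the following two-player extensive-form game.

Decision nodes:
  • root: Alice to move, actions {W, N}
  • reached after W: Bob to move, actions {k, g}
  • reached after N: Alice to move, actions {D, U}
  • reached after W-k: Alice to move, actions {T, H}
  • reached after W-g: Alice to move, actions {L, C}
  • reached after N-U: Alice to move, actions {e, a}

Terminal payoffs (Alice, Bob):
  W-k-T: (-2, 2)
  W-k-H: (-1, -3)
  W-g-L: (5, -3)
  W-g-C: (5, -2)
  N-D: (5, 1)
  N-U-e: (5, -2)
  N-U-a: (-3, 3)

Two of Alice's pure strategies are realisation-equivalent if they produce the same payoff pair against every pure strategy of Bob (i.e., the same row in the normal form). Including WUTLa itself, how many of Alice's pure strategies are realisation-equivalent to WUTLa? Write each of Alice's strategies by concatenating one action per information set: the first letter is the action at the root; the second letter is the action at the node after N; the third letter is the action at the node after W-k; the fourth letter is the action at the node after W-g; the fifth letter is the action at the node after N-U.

Row for WUTLa (columns k, g): (-2,2) (5,-3).
Under WUTLa, Alice's choice at the node after N and at the node after N-U can never be reached regardless of what Bob does, so varying those choices leaves every outcome unchanged.
Holding the reachable choices fixed and varying the unreachable ones freely already gives 2 × 2 = 4 equivalent strategies.
No other strategy reproduces this row, so those 4 are the full class: WDTLe, WDTLa, WUTLe, WUTLa.

4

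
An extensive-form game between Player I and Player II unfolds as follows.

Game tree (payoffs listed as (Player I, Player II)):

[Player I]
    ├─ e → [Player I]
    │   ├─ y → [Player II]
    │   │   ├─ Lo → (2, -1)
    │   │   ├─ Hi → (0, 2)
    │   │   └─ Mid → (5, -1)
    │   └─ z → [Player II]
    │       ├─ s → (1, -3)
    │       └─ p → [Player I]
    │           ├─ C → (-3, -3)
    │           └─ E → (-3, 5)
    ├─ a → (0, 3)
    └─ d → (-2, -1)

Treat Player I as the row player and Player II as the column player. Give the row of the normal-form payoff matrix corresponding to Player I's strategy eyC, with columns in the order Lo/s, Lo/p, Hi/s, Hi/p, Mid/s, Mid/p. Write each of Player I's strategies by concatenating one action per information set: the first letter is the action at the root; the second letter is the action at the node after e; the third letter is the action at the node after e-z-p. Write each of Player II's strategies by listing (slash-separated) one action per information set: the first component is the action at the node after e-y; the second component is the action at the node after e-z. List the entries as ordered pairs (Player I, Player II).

vs Lo/s: Player I plays e → Player I plays y at [e] → Player II plays Lo at [e-y] → (2, -1)
vs Lo/p: Player I plays e → Player I plays y at [e] → Player II plays Lo at [e-y] → (2, -1)
vs Hi/s: Player I plays e → Player I plays y at [e] → Player II plays Hi at [e-y] → (0, 2)
vs Hi/p: Player I plays e → Player I plays y at [e] → Player II plays Hi at [e-y] → (0, 2)
vs Mid/s: Player I plays e → Player I plays y at [e] → Player II plays Mid at [e-y] → (5, -1)
vs Mid/p: Player I plays e → Player I plays y at [e] → Player II plays Mid at [e-y] → (5, -1)

(2,-1) (2,-1) (0,2) (0,2) (5,-1) (5,-1)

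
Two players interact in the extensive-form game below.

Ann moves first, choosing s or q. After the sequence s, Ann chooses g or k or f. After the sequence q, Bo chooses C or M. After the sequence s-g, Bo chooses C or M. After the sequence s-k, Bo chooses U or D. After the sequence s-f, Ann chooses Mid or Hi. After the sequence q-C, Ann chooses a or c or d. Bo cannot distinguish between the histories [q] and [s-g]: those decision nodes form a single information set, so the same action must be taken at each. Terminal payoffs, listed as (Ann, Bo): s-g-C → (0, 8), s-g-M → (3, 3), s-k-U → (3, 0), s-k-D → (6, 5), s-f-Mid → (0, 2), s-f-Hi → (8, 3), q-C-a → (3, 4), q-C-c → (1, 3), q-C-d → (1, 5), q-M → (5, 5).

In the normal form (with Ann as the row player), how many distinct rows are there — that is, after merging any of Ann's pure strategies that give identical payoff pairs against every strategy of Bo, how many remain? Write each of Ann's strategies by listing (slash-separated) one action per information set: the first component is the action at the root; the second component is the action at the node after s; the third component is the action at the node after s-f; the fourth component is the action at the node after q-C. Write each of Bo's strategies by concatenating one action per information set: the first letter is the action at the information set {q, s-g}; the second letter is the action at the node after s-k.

Ann has 36 pure strategies: s/g/Mid/a, s/g/Mid/c, s/g/Mid/d, s/g/Hi/a, s/g/Hi/c, s/g/Hi/d, s/k/Mid/a, s/k/Mid/c, s/k/Mid/d, s/k/Hi/a, s/k/Hi/c, s/k/Hi/d, s/f/Mid/a, s/f/Mid/c, s/f/Mid/d, s/f/Hi/a, s/f/Hi/c, s/f/Hi/d, q/g/Mid/a, q/g/Mid/c, q/g/Mid/d, q/g/Hi/a, q/g/Hi/c, q/g/Hi/d, q/k/Mid/a, q/k/Mid/c, q/k/Mid/d, q/k/Hi/a, q/k/Hi/c, q/k/Hi/d, q/f/Mid/a, q/f/Mid/c, q/f/Mid/d, q/f/Hi/a, q/f/Hi/c, q/f/Hi/d. Columns: CU, CD, MU, MD.
{s/g/Mid/a, s/g/Mid/c, s/g/Mid/d, s/g/Hi/a, s/g/Hi/c, s/g/Hi/d} → row (0,8) (0,8) (3,3) (3,3)
{s/k/Mid/a, s/k/Mid/c, s/k/Mid/d, s/k/Hi/a, s/k/Hi/c, s/k/Hi/d} → row (3,0) (6,5) (3,0) (6,5)
{s/f/Mid/a, s/f/Mid/c, s/f/Mid/d} → row (0,2) (0,2) (0,2) (0,2)
{s/f/Hi/a, s/f/Hi/c, s/f/Hi/d} → row (8,3) (8,3) (8,3) (8,3)
{q/g/Mid/a, q/g/Hi/a, q/k/Mid/a, q/k/Hi/a, q/f/Mid/a, q/f/Hi/a} → row (3,4) (3,4) (5,5) (5,5)
{q/g/Mid/c, q/g/Hi/c, q/k/Mid/c, q/k/Hi/c, q/f/Mid/c, q/f/Hi/c} → row (1,3) (1,3) (5,5) (5,5)
{q/g/Mid/d, q/g/Hi/d, q/k/Mid/d, q/k/Hi/d, q/f/Mid/d, q/f/Hi/d} → row (1,5) (1,5) (5,5) (5,5)
That's 7 distinct rows out of 36 strategies.

7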